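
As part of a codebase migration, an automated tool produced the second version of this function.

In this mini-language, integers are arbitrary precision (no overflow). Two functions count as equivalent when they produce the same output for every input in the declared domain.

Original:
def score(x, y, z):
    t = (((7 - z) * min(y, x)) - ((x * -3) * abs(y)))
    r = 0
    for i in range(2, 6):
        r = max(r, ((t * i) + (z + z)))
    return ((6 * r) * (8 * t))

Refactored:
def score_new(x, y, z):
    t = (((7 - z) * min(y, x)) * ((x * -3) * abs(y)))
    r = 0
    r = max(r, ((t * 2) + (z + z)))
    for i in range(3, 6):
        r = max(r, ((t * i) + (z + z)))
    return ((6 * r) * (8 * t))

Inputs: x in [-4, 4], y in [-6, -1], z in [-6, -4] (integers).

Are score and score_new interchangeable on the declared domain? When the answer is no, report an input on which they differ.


Take x=1, y=-6, z=-6.
score: t becomes -60; next r becomes 0; next at i=2:; next r becomes 0; next at i=3:; next r becomes 0; next at i=4:; next r becomes 0; next at i=5:; next r becomes 0; next final value 0
score_new: t becomes 1404; next r becomes 0; next r becomes 2796; next at i=3:; next r becomes 4200; next at i=4:; next r becomes 5604; next at i=5:; next r becomes 7008; next final value 472283136
0 vs 472283136 — the two versions disagree here.
verdict: not equivalent; witness: x=1, y=-6, z=-6


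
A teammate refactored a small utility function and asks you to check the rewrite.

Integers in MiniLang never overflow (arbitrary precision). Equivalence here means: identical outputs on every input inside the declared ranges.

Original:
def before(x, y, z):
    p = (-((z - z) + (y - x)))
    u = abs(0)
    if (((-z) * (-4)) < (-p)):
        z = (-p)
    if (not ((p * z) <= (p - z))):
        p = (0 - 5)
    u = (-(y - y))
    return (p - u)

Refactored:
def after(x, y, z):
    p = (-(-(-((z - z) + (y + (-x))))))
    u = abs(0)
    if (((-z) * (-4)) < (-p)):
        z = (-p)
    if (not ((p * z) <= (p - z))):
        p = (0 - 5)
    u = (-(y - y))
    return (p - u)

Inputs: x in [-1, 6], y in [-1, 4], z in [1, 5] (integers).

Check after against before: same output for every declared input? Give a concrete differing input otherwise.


Reading the diff, among the changes: arithmetic usage differs.
As a probe, take x=1, y=3, z=5: before runs p := -2 | u := 0 | (((-z) * (-4)) < (-p)): false | (not ((p * z) <= (p - z))): false | u := 0 | result -2; after runs p := -2 | u := 0 | (((-z) * (-4)) < (-p)): false | (not ((p * z) <= (p - z))): false | u := 0 | result -2; both end at -2.
Checked all 240 inputs in the declared domain: the outputs agree on every one.
verdict: equivalent


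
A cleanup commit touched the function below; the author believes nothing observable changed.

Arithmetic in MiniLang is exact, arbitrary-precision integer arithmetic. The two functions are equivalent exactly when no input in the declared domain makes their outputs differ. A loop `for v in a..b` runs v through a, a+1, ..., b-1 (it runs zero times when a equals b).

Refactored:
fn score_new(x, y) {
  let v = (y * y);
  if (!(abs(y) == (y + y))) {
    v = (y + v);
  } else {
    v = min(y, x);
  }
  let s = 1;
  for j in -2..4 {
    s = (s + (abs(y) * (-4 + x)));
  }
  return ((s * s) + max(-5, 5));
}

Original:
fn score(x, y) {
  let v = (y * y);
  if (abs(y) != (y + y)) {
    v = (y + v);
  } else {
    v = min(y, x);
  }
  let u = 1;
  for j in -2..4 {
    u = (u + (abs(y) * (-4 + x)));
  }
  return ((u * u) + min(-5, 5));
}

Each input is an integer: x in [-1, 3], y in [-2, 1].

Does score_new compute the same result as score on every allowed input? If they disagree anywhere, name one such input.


Try x=-1, y=-2.
score: v=4, then (abs(y) != (y + y)) is true, then v=2, then u=1, then (j=-2), then u=-9, then (j=-1), then u=-19, then (j=0), then u=-29, then (j=1), then u=-39, then (j=2), then u=-49, then (j=3), then u=-59, then returns 3476
score_new: v=4, then (!(abs(y) == (y + y))) is true, then v=2, then s=1, then (j=-2), then s=-9, then (j=-1), then s=-19, then (j=0), then s=-29, then (j=1), then s=-39, then (j=2), then s=-49, then (j=3), then s=-59, then returns 3486
3476 and 3486 differ, so these are not the same function on this domain.
verdict: not equivalent; witness: x=-1, y=-2


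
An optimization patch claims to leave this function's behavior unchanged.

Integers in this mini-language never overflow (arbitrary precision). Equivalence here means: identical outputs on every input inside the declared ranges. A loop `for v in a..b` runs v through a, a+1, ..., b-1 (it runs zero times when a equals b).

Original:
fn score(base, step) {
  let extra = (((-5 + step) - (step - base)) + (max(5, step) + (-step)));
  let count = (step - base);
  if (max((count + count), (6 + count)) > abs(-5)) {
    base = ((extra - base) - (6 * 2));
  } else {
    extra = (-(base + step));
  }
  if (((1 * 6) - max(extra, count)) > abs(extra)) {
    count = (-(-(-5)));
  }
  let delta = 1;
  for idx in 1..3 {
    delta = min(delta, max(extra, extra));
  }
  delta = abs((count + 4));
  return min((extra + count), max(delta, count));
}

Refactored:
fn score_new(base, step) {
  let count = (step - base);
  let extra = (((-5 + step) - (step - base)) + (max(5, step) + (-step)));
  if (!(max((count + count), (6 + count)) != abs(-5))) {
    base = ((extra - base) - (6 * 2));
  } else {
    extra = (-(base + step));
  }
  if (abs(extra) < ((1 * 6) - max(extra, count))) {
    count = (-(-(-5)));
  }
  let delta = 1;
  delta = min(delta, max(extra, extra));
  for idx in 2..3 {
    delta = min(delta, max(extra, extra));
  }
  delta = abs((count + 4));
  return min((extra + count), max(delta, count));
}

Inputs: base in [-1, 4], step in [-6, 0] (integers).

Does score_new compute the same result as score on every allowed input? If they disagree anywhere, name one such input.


Not equivalent: base=-1, step=-2 separates them (2 vs -4).
score: extra = 1; count = -1; (max((count + count), (6 + count)) > abs(-5)) -> false; extra = 3; (((1 * 6) - max(extra, count)) > abs(extra)) -> false; delta = 1; [idx=1]; delta = 1; [idx=2]; delta = 1; delta = 3; return 2
score_new: count = -1; extra = 1; (!(max((count + count), (6 + count)) != abs(-5))) -> true; base = -10; (abs(extra) < ((1 * 6) - max(extra, count))) -> true; count = -5; delta = 1; delta = 1; [idx=2]; delta = 1; delta = 1; return -4
verdict: not equivalent; witness: base=-1, step=-2


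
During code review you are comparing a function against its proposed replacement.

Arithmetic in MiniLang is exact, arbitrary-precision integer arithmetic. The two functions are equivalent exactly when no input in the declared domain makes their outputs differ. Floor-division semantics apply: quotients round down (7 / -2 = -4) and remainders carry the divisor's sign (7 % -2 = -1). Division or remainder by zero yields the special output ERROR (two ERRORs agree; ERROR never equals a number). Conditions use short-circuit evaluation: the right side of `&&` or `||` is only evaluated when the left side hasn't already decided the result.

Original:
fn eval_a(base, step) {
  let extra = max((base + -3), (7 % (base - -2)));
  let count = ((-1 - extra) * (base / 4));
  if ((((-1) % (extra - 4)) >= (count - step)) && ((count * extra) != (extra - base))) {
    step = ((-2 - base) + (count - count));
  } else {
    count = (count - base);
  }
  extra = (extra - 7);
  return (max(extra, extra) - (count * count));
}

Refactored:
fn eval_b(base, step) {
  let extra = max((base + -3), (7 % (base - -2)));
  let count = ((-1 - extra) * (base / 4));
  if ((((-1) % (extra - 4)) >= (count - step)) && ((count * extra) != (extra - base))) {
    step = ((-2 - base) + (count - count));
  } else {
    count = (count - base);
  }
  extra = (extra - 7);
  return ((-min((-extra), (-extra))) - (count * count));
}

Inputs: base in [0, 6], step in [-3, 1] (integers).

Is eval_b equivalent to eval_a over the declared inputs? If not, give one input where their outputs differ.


Although min/max/abs usage differs, 35/35 inputs agree.
verdict: equivalent


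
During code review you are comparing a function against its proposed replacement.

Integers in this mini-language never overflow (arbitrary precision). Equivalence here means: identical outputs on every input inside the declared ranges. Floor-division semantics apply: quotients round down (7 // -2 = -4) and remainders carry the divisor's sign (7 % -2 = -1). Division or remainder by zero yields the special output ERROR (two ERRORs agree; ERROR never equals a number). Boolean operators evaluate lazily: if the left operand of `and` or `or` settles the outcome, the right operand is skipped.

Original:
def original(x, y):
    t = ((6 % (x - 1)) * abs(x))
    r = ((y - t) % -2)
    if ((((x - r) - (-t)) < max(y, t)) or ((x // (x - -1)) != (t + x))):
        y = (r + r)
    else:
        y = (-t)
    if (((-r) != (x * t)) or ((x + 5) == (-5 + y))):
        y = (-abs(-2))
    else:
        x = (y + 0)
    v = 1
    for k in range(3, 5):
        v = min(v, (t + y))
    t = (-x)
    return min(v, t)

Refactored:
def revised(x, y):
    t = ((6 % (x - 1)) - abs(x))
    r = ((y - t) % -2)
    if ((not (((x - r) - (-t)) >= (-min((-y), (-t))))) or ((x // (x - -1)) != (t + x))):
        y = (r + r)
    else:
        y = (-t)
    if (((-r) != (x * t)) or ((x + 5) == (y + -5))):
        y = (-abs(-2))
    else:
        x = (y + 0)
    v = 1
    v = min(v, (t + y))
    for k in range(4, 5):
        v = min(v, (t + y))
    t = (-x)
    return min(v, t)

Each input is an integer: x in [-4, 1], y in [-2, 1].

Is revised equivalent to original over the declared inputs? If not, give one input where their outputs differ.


On input x=-4, y=-2, original returns -18 while revised returns -10.
verdict: not equivalent; witness: x=-4, y=-2


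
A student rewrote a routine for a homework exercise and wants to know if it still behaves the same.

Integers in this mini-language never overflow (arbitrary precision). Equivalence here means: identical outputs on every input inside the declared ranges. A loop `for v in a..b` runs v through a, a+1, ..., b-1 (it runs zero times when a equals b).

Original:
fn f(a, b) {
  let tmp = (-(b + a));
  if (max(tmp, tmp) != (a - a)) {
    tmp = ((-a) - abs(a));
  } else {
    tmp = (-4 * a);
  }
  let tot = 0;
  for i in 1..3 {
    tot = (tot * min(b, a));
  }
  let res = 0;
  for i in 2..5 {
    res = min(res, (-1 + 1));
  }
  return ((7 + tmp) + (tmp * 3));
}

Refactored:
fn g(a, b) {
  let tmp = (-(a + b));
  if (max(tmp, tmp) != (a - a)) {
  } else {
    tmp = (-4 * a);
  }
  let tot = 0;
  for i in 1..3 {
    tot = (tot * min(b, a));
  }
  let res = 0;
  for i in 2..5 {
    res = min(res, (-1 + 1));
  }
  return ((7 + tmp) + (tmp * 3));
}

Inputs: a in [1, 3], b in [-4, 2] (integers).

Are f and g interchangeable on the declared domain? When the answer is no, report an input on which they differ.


a=1, b=-4 yields -1 from f but 19 from g.
verdict: not equivalent; witness: a=1, b=-4


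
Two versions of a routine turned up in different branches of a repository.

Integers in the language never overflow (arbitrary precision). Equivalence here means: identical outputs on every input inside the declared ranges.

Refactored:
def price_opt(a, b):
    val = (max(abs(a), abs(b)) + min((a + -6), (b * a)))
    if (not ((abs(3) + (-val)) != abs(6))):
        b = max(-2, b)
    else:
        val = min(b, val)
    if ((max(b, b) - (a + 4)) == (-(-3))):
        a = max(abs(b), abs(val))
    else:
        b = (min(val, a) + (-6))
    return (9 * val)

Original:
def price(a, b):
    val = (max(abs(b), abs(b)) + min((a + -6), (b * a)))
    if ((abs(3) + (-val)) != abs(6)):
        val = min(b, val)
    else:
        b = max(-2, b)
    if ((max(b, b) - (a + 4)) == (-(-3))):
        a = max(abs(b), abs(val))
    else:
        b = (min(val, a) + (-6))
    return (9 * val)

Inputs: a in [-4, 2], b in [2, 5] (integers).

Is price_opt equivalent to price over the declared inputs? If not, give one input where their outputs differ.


a=-4, b=2 yields -72 from price but -54 from price_opt.
verdict: not equivalent; witness: a=-4, b=2


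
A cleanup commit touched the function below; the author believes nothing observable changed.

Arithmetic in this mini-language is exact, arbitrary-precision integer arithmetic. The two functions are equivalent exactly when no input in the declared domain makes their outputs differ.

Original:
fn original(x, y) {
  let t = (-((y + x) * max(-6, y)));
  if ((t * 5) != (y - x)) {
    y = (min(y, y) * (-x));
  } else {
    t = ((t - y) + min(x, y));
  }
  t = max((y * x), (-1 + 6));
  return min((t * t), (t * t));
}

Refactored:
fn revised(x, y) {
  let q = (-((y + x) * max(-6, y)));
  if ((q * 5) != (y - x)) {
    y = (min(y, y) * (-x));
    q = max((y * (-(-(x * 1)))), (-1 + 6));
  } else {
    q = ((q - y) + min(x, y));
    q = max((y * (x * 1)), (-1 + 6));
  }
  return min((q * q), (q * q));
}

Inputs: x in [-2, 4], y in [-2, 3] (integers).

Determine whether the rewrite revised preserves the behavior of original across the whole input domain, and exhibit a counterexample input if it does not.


Comparing the listings, the differences include: constant usage differs, plus arithmetic usage differs, plus local variable names differ, plus statement counts differ, plus min/max/abs usage differs.
One worked example (x=1, y=1) — original: t := -2 | ((t * 5) != (y - x)): true | y := -1 | t := 5 | result 25; revised: q := -2 | ((q * 5) != (y - x)): true | y := -1 | q := 5 | result 25; agreement on 25.
Across all 42 domain points the two functions coincide.
verdict: equivalent


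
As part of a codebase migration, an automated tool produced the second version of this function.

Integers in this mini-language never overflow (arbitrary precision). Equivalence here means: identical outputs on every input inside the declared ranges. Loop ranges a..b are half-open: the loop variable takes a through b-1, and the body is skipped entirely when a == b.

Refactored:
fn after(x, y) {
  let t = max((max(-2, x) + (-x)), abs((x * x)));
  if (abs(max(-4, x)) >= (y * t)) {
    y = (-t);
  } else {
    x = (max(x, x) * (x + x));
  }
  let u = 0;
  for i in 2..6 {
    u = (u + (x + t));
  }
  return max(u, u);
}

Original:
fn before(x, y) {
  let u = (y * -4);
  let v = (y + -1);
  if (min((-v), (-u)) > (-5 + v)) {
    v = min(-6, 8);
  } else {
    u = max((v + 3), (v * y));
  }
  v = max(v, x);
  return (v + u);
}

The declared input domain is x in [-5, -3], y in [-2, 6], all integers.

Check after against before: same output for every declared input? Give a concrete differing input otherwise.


Evaluate both at x=-5, y=-2.
before: u becomes 8; next v becomes -3; next (min((-v), (-u)) > (-5 + v)) evaluates to false; next u becomes 6; next v becomes -3; next final value 3
after: t becomes 25; next (abs(max(-4, x)) >= (y * t)) evaluates to true; next y becomes -25; next u becomes 0; next at i=2:; next u becomes 20; next at i=3:; next u becomes 40; next at i=4:; next u becomes 60; next at i=5:; next u becomes 80; next final value 80
3 against 80: the behavior changed.
verdict: not equivalent; witness: x=-5, y=-2


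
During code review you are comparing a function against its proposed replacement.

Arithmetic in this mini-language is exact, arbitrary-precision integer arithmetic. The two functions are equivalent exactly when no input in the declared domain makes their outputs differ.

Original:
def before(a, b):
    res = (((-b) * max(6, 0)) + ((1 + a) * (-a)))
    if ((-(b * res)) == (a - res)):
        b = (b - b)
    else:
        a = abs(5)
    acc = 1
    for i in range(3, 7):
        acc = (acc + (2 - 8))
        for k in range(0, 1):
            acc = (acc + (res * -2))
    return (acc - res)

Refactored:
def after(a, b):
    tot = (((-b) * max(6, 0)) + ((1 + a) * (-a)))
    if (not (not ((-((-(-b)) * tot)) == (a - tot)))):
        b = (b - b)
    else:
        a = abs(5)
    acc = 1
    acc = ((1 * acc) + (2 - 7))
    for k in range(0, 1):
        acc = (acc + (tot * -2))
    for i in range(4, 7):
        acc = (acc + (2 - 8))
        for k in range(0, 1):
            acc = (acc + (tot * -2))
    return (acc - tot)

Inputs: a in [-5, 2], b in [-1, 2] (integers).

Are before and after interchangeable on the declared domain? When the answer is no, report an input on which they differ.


These are not equivalent — on a=-5, b=-1 the outputs split (103 vs 104).
before: res := -14 | ((-(b * res)) == (a - res)): false | a := 5 | acc := 1 | iter i=3: | acc := -5 | iter k=0: | acc := 23 | iter i=4: | acc := 17 | iter k=0: | acc := 45 | iter i=5: | acc := 39 | iter k=0: | acc := 67 | iter i=6: | acc := 61 | iter k=0: | acc := 89 | result 103
after: tot := -14 | (not (not ((-((-(-b)) * tot)) == (a - tot)))): false | a := 5 | acc := 1 | acc := -4 | iter k=0: | acc := 24 | iter i=4: | acc := 18 | iter k=0: | acc := 46 | iter i=5: | acc := 40 | iter k=0: | acc := 68 | iter i=6: | acc := 62 | iter k=0: | acc := 90 | result 104
verdict: not equivalent; witness: a=-5, b=-1


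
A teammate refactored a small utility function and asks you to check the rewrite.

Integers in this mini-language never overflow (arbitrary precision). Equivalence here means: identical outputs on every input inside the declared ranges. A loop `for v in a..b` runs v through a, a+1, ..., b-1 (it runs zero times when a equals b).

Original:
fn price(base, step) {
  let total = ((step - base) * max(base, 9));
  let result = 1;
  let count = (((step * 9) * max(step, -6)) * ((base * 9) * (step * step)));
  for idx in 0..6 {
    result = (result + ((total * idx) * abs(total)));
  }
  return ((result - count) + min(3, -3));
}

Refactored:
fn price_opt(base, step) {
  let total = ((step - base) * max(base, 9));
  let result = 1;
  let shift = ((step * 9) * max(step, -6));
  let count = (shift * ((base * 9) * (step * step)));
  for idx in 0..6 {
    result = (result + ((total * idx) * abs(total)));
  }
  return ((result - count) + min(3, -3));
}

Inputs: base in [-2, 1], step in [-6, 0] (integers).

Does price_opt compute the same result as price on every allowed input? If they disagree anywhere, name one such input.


Reading the diff, among the changes: statement counts differ; local variable names differ.
Spot check at base=0, step=-5 — price: total = -45; result = 1; count = 0; [idx=0]; result = 1; [idx=1]; result = -2024; [idx=2]; result = -6074; [idx=3]; result = -12149; [idx=4]; result = -20249; [idx=5]; result = -30374; return -30377. price_opt: total = -45; result = 1; shift = 225; count = 0; [idx=0]; result = 1; [idx=1]; result = -2024; [idx=2]; result = -6074; [idx=3]; result = -12149; [idx=4]; result = -20249; [idx=5]; result = -30374; return -30377. Both give -30377.
An exhaustive pass over the 28 declared inputs shows identical outputs.
verdict: equivalent


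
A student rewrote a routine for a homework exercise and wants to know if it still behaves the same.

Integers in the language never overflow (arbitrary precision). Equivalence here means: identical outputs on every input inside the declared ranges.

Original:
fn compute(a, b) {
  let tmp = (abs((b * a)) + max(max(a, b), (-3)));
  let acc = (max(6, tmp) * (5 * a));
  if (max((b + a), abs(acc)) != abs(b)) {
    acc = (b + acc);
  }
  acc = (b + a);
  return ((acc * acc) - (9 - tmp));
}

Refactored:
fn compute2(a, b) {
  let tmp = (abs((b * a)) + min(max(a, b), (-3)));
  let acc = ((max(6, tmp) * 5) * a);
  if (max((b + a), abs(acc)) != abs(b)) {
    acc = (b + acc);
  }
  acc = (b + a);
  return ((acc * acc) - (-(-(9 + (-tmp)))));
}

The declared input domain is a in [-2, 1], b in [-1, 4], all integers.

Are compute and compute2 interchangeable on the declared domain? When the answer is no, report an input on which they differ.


There is a counterexample at a=-2, b=-1: 1 on one side, -1 on the other.
compute: tmp := 1 | acc := -60 | (max((b + a), abs(acc)) != abs(b)): true | acc := -61 | acc := -3 | result 1
compute2: tmp := -1 | acc := -60 | (max((b + a), abs(acc)) != abs(b)): true | acc := -61 | acc := -3 | result -1
verdict: not equivalent; witness: a=-2, b=-1


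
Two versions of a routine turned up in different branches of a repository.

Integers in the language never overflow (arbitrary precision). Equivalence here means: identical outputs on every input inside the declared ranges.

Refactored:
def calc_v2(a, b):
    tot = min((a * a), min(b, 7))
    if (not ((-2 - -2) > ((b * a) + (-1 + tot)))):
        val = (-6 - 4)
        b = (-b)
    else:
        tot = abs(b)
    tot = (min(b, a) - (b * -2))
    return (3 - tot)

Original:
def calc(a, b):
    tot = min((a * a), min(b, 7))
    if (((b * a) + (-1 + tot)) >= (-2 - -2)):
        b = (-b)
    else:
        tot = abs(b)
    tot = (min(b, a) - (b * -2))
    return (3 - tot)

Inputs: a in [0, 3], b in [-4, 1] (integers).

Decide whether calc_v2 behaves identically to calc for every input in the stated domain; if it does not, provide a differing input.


Reading the diff, among the changes: statement counts differ; also comparison usage differs; also constant usage differs; also local variable names differ; also boolean connective usage differs; also arithmetic usage differs.
Tracing a=2, b=-3: calc: tot = -3; (((b * a) + (-1 + tot)) >= (-2 - -2)) -> false; tot = 3; tot = -9; return 12 | calc_v2: tot = -3; (not ((-2 - -2) > ((b * a) + (-1 + tot)))) -> false; tot = 3; tot = -9; return 12 — matching result 12.
Checked all 24 inputs in the declared domain: the outputs agree on every one.
verdict: equivalent


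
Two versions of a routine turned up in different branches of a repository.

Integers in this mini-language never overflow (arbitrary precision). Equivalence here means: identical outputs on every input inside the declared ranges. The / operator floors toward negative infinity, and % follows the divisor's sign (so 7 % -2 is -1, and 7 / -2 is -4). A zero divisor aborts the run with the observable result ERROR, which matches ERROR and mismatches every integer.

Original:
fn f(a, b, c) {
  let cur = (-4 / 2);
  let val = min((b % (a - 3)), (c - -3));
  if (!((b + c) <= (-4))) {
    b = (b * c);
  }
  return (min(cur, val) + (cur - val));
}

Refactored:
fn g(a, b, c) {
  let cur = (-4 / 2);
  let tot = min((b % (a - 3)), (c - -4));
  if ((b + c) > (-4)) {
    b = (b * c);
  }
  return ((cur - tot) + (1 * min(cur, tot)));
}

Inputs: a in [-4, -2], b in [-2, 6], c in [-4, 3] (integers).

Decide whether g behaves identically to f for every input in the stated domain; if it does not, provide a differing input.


Try a=-4, b=0, c=-4.
f: cur := -2 | val := -1 | (!((b + c) <= (-4))): false | result -3
g: cur := -2 | tot := 0 | ((b + c) > (-4)): false | result -4
-3 vs -4 — the two versions disagree here.
verdict: not equivalent; witness: a=-4, b=0, c=-4


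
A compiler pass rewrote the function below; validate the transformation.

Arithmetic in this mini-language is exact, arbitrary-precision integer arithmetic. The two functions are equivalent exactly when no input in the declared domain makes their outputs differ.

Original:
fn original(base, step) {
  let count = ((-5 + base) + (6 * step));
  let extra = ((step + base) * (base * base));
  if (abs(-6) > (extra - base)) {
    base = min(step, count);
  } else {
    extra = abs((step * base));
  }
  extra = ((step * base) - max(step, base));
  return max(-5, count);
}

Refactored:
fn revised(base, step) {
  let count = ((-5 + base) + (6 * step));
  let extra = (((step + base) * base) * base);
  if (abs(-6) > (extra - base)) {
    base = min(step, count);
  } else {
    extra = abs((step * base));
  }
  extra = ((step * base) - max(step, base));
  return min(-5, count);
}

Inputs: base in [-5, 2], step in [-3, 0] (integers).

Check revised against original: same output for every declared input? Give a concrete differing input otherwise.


base=-5, step=-3 yields -5 from original but -28 from revised.
verdict: not equivalent; witness: base=-5, step=-3


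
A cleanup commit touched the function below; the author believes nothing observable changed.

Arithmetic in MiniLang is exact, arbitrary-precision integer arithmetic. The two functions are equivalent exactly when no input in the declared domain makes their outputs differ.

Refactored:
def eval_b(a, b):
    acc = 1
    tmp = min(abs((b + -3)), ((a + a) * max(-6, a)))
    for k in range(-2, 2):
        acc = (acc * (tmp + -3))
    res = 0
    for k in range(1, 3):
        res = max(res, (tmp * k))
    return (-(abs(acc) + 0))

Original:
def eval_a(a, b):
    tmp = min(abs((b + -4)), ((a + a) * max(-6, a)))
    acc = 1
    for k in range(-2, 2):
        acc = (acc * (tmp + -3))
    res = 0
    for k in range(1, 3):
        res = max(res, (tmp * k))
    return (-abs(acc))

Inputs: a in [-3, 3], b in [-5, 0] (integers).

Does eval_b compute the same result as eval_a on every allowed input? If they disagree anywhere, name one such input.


The rewrite breaks on a=-3, b=-5, where the results are -1296 and -625.
eval_a: tmp=9, then acc=1, then (k=-2), then acc=6, then (k=-1), then acc=36, then (k=0), then acc=216, then (k=1), then acc=1296, then res=0, then (k=1), then res=9, then (k=2), then res=18, then returns -1296
eval_b: acc=1, then tmp=8, then (k=-2), then acc=5, then (k=-1), then acc=25, then (k=0), then acc=125, then (k=1), then acc=625, then res=0, then (k=1), then res=8, then (k=2), then res=16, then returns -625
verdict: not equivalent; witness: a=-3, b=-5


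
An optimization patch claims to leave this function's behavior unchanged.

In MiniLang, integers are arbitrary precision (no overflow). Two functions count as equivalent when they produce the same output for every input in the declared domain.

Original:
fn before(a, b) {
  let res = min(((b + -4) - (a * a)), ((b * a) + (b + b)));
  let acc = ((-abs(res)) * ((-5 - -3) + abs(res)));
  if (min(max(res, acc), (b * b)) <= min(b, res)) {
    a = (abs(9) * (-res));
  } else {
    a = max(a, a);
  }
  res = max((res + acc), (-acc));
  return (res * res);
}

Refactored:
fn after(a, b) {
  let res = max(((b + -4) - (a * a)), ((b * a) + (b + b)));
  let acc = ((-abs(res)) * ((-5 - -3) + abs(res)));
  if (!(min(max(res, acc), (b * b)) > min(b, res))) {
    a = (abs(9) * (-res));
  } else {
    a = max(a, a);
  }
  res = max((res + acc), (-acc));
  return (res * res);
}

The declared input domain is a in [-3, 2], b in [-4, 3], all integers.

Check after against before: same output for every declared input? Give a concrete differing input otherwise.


Input a=-3, b=-4: 65025 from before versus 64 from after.
verdict: not equivalent; witness: a=-3, b=-4


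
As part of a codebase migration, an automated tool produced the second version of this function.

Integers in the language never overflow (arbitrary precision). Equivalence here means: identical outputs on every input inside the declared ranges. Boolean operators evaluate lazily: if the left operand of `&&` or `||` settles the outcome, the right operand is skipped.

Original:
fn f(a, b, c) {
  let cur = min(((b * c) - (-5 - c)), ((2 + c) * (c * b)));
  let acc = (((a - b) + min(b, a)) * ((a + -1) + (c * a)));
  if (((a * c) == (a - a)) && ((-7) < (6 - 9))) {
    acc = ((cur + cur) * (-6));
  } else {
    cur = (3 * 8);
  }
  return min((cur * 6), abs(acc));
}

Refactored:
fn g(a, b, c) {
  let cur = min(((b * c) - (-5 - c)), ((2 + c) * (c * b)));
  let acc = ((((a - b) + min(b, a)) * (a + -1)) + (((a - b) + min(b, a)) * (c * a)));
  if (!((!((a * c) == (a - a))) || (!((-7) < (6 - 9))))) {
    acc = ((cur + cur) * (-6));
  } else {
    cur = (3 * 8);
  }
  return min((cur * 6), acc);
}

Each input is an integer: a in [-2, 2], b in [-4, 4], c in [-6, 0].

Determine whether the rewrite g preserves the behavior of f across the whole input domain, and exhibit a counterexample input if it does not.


Not equivalent: a=-2, b=-4, c=-6 separates them (18 vs -18).
f: cur = -96; acc = -18; (((a * c) == (a - a)) && ((-7) < (6 - 9))) -> false; cur = 24; return 18
g: cur = -96; acc = -18; (!((!((a * c) == (a - a))) || (!((-7) < (6 - 9))))) -> false; cur = 24; return -18
verdict: not equivalent; witness: a=-2, b=-4, c=-6


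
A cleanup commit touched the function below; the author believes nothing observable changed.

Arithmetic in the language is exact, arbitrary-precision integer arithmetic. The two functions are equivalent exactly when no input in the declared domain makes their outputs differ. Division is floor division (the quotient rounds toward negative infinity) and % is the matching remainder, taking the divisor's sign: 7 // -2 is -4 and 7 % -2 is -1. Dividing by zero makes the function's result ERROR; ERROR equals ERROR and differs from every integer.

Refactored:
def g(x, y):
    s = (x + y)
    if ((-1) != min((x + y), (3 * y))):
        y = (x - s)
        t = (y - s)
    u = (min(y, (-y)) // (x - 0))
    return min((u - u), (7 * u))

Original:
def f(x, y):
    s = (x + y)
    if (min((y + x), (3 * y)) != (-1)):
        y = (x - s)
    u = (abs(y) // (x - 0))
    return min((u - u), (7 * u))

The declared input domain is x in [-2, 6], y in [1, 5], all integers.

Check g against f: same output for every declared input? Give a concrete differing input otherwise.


Run the pair on x=-2, y=1.
f: s=-1, then (min((y + x), (3 * y)) != (-1)) is false, then u=-1, then returns -7
g: s=-1, then ((-1) != min((x + y), (3 * y))) is false, then u=0, then returns 0
-7 != 0, so the rewrite changes behavior.
verdict: not equivalent; witness: x=-2, y=1


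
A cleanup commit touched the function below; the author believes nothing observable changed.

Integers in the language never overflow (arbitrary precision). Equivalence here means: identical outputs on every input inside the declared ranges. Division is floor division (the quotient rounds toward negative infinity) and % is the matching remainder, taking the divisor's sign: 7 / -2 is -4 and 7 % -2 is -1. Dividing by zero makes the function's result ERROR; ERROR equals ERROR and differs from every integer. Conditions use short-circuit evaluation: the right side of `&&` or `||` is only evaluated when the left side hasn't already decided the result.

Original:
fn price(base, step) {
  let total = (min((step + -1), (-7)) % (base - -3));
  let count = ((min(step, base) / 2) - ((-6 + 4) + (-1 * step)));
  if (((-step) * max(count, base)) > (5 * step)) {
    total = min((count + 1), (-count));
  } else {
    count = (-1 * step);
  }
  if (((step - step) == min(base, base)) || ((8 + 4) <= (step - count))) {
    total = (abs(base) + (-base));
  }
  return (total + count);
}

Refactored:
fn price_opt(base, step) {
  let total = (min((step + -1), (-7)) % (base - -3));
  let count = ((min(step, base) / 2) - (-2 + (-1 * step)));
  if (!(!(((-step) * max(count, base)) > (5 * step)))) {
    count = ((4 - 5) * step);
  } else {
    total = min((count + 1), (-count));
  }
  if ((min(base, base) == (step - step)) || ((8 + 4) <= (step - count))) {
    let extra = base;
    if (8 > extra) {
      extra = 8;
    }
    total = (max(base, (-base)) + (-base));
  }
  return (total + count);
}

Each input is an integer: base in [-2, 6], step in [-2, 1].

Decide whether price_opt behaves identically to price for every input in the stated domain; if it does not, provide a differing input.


The rewrite breaks on base=-2, step=-2, where the results are -1 and 2.
price: total=0, then count=-1, then (((-step) * max(count, base)) > (5 * step)) is true, then total=0, then (((step - step) == min(base, base)) || ((8 + 4) <= (step - count))) is false, then returns -1
price_opt: total=0, then count=-1, then (!(!(((-step) * max(count, base)) > (5 * step)))) is true, then count=2, then ((min(base, base) == (step - step)) || ((8 + 4) <= (step - count))) is false, then returns 2
verdict: not equivalent; witness: base=-2, step=-2


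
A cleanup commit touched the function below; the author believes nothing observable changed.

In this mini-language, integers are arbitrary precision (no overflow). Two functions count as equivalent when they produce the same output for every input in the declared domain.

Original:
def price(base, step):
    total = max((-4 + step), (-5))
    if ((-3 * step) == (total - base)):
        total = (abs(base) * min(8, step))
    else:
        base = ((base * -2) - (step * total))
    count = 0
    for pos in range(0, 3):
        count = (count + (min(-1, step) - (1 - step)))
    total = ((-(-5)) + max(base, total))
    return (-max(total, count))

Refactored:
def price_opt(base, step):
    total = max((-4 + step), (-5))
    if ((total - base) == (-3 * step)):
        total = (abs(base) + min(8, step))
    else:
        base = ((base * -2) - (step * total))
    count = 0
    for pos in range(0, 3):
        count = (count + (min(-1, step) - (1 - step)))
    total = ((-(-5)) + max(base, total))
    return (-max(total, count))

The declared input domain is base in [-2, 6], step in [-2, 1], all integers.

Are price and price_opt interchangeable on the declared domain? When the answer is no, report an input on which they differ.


The rewrite breaks on base=0, step=1, where the results are -5 and -6.
price: total=-3, then ((-3 * step) == (total - base)) is true, then total=0, then count=0, then (pos=0), then count=-1, then (pos=1), then count=-2, then (pos=2), then count=-3, then total=5, then returns -5
price_opt: total=-3, then ((total - base) == (-3 * step)) is true, then total=1, then count=0, then (pos=0), then count=-1, then (pos=1), then count=-2, then (pos=2), then count=-3, then total=6, then returns -6
verdict: not equivalent; witness: base=0, step=1


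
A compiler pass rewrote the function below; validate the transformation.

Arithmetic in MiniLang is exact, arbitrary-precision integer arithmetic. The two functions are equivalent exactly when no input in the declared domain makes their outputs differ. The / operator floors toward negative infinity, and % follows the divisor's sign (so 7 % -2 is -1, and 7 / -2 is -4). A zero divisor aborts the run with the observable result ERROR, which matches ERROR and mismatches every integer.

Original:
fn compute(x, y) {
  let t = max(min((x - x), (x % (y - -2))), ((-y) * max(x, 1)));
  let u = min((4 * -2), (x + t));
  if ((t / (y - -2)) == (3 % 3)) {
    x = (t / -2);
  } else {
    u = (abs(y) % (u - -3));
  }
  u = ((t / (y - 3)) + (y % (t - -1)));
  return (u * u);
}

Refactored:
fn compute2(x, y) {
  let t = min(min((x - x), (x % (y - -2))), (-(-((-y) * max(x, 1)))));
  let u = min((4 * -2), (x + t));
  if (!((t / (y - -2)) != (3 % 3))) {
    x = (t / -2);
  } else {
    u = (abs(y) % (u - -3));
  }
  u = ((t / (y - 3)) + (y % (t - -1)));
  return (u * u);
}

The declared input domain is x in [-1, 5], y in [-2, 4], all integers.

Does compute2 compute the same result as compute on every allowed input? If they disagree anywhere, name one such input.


Try x=-1, y=1.
compute: t=0, then u=-8, then ((t / (y - -2)) == (3 % 3)) is true, then x=0, then u=0, then returns 0
compute2: t=-1, then u=-8, then (!((t / (y - -2)) != (3 % 3))) is false, then u=-4, then a zero divisor aborts: ERROR
0 != ERROR, so the rewrite changes behavior.
verdict: not equivalent; witness: x=-1, y=1


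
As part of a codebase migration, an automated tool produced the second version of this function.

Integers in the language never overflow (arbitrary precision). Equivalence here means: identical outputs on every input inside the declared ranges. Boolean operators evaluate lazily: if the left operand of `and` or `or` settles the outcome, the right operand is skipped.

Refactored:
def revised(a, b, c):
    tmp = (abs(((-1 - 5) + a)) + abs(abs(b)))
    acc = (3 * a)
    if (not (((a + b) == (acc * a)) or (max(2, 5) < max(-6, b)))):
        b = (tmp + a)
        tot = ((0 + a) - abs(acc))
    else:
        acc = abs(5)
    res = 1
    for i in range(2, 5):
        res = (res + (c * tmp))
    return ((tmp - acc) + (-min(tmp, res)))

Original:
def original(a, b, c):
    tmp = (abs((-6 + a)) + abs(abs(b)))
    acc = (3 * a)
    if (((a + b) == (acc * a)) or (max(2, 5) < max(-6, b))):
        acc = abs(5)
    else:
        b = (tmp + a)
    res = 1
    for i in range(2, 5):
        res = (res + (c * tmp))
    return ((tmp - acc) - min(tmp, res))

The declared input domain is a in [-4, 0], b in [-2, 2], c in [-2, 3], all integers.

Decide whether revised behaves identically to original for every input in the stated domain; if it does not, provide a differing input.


The two are interchangeable: min/max/abs usage differs, plus local variable names differ, plus boolean connective usage differs, plus constant usage differs, plus arithmetic usage differs, plus statement counts differ, and every declared input agrees.
Tracing a=-3, b=-2, c=-1: original: tmp=11, then acc=-9, then (((a + b) == (acc * a)) or (max(2, 5) < max(-6, b))) is false, then b=8, then res=1, then (i=2), then res=-10, then (i=3), then res=-21, then (i=4), then res=-32, then returns 52 | revised: tmp=11, then acc=-9, then (not (((a + b) == (acc * a)) or (max(2, 5) < max(-6, b)))) is true, then b=8, then tot=-12, then res=1, then (i=2), then res=-10, then (i=3), then res=-21, then (i=4), then res=-32, then returns 52 — matching result 52.
Across all 150 domain points the two functions coincide.
verdict: equivalent


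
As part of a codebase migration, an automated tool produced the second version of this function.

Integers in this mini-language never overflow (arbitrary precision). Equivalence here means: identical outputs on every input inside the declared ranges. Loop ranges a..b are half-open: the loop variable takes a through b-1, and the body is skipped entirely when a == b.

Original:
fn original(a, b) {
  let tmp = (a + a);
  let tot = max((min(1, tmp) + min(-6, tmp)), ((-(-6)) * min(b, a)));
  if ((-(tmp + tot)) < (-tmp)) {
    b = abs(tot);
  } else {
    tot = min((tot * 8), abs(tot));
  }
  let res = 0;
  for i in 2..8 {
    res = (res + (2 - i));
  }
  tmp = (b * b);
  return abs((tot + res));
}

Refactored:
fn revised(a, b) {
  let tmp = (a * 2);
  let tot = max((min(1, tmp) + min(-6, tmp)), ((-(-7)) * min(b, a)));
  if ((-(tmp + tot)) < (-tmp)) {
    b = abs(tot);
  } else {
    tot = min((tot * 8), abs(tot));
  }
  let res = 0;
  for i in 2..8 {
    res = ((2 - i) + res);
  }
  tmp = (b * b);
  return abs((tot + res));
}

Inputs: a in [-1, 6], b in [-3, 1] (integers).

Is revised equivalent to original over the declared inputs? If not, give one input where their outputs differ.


The rewrite breaks on a=-1, b=-1, where the results are 63 and 71.
original: tmp := -2 | tot := -6 | ((-(tmp + tot)) < (-tmp)): false | tot := -48 | res := 0 | iter i=2: | res := 0 | iter i=3: | res := -1 | iter i=4: | res := -3 | iter i=5: | res := -6 | iter i=6: | res := -10 | iter i=7: | res := -15 | tmp := 1 | result 63
revised: tmp := -2 | tot := -7 | ((-(tmp + tot)) < (-tmp)): false | tot := -56 | res := 0 | iter i=2: | res := 0 | iter i=3: | res := -1 | iter i=4: | res := -3 | iter i=5: | res := -6 | iter i=6: | res := -10 | iter i=7: | res := -15 | tmp := 1 | result 71
verdict: not equivalent; witness: a=-1, b=-1


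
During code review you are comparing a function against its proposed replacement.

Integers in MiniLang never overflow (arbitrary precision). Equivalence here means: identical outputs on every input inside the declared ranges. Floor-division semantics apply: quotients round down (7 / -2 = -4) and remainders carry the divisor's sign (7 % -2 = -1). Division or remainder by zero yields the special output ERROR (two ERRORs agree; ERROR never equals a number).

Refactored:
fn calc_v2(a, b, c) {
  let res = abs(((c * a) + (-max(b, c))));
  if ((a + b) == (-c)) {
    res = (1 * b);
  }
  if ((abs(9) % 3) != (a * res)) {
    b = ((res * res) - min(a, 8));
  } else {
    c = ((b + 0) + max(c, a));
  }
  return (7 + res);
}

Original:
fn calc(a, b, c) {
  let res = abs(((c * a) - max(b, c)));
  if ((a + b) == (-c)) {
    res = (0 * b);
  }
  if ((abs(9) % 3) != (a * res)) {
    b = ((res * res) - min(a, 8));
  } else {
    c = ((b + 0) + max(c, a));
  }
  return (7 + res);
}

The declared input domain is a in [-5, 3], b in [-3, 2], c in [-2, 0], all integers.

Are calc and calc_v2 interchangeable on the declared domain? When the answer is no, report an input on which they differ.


The rewrite breaks on a=-2, b=2, c=0, where the results are 7 and 9.
calc: res := 2 | ((a + b) == (-c)): true | res := 0 | ((abs(9) % 3) != (a * res)): false | c := 2 | result 7
calc_v2: res := 2 | ((a + b) == (-c)): true | res := 2 | ((abs(9) % 3) != (a * res)): true | b := 6 | result 9
verdict: not equivalent; witness: a=-2, b=2, c=0
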